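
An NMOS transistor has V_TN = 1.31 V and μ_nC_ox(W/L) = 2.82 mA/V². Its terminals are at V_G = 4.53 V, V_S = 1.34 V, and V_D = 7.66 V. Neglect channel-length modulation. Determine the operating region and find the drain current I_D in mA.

V_GS = V_G − V_S = 4.53 − 1.34 = 3.19 V; V_DS = V_D − V_S = 7.66 − 1.34 = 6.32 V.
V_ov = V_GS − V_TN = 3.19 − 1.31 = 1.88 V.
Since V_DS = 6.32 V ≥ V_ov = 1.88 V, the device is in saturation.
I_D = ½ k_n V_ov² = 0.5 × 2.82 × 1.88² = 4.98 mA.

Saturation; I_D = 4.98 mA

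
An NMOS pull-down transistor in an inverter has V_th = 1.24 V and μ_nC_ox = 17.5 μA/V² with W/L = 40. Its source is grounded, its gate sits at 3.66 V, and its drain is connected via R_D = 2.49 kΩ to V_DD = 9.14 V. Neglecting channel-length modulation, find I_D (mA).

V_GS = V_G = 3.66 V, so V_ov = 3.66 − 1.24 = 2.42 V.
k_n = μ_nC_ox · (W/L) = 0.7 mA/V².
Assume saturation: I_D = ½ k_n V_ov² = 0.5 × 0.7 × 2.42² = 2.05 mA, giving V_DS = V_DD − I_D R_D = 9.14 − 2.05 × 2.49 = 4.04 V.
V_DS = 4.04 V ≥ V_ov = 2.42 V, confirming saturation.

I_D = 2.05 mA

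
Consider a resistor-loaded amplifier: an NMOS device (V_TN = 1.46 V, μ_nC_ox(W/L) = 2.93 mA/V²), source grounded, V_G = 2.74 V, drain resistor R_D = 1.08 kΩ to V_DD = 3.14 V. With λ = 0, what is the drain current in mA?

V_GS = V_G = 2.74 V, so V_ov = 2.74 − 1.46 = 1.28 V.
Assume saturation: I_D = ½ k_n V_ov² = 0.5 × 2.93 × 1.28² = 2.4 mA, giving V_DS = V_DD − I_D R_D = 3.14 − 2.4 × 1.08 = 0.548 V.
But 0.548 V < V_ov = 1.28 V, so the device is actually in triode.
In triode I_D = k_n[V_ov V_DS − ½ V_DS²] and I_D = (V_DD − V_DS)/R_D. Equating: 1.58 V_DS² − 5.05 V_DS + 3.14 = 0, giving V_DS = 0.846 V (the root below V_ov).
I_D = (3.14 − 0.846) / 1.08 = 2.12 mA.

I_D = 2.12 mA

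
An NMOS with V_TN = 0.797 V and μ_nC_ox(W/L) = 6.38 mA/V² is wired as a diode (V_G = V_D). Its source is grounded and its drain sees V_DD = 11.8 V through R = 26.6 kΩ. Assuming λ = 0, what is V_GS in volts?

With gate tied to drain, V_GS = V_DS ≥ V_GS − V_TN, so the device is in saturation.
KCL at the drain: ½ k_n (V_GS − V_TN)² = (V_DD − V_GS)/R.
Let x = V_GS − 0.797. Then 84.9 x² + x − 11 = 0, giving x = 0.354 V (positive root), so V_GS = 1.15 V.
I_D = (V_DD − V_GS)/R = (11.8 − 1.15) / 26.6 = 0.4 mA.

V_GS = 1.15 V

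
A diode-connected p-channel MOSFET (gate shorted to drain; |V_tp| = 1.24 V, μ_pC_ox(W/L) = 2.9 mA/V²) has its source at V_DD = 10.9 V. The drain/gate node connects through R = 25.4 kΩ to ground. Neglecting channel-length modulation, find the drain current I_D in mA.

I_D = 0.361 mA

With gate tied to drain, V_SG = V_SD ≥ V_SG − |V_tp|, so the device is in saturation.
KCL at the drain: ½ k_p (V_SG − |V_tp|)² = (V_DD − V_SG)/R.
Let x = V_SG − 1.24. Then 36.8 x² + x − 9.66 = 0, giving x = 0.499 V (positive root), so V_SG = 1.74 V.
I_D = (V_DD − V_SG)/R = (10.9 − 1.74) / 25.4 = 0.361 mA.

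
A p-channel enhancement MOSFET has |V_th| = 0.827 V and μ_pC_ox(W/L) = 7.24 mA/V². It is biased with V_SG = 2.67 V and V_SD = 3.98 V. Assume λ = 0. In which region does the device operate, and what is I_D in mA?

V_ov = V_SG − |V_th| = 2.67 − 0.827 = 1.84 V.
Since V_SD = 3.98 V ≥ V_ov = 1.84 V, the device is in saturation.
I_D = ½ k_p V_ov² = 0.5 × 7.24 × 1.84² = 12.3 mA.

Saturation; I_D = 12.3 mA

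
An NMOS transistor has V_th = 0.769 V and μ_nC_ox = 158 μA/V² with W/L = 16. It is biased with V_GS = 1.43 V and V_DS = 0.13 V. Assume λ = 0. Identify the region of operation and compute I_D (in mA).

k_n = μ_nC_ox · (W/L) = 2.528 mA/V².
V_ov = V_GS − V_th = 1.43 − 0.769 = 0.661 V.
Since V_DS = 0.13 V < V_ov = 0.661 V, the device is in the triode region.
I_D = k_n [V_ov · V_DS − ½ V_DS²] = 2.528 × [0.661 × 0.13 − 0.5 × 0.13²] = 0.196 mA.

Triode; I_D = 0.196 mA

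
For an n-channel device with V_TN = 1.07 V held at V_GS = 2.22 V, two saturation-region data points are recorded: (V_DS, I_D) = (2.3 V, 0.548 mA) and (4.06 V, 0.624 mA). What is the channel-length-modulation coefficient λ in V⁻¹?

λ = 0.0962 V⁻¹

With V_GS fixed, I_D ∝ (1 + λ V_DS) in saturation, so I_D2/I_D1 = (1 + λ V_DS2)/(1 + λ V_DS1).
0.624/0.548 = 1.139 = (1 + 4.06 λ)/(1 + 2.3 λ).
Solving: λ (I_D1 V_DS2 − I_D2 V_DS1) = I_D2 − I_D1, so λ = (0.624 − 0.548) / (0.548 × 4.06 − 0.624 × 2.3) = 0.076 / 0.79 = 0.0962 V⁻¹.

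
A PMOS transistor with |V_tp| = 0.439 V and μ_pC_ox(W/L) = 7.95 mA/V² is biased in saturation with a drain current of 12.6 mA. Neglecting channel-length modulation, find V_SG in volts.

V_SG = 2.22 V

In saturation I_D = ½ k_p (V_SG − |V_tp|)², so V_SG − |V_tp| = √(2 I_D / k_p) = √(2 × 12.6 / 7.95) = 1.78 V.
V_SG = 0.439 + 1.78 = 2.22 V.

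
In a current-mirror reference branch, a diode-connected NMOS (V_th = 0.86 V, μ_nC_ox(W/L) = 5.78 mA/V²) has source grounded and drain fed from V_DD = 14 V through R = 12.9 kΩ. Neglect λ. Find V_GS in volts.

With gate tied to drain, V_GS = V_DS ≥ V_GS − V_th, so the device is in saturation.
KCL at the drain: ½ k_n (V_GS − V_th)² = (V_DD − V_GS)/R.
Let x = V_GS − 0.86. Then 37.3 x² + x − 13.14 = 0, giving x = 0.58 V (positive root), so V_GS = 1.44 V.
I_D = (V_DD − V_GS)/R = (14 − 1.44) / 12.9 = 0.974 mA.

V_GS = 1.44 V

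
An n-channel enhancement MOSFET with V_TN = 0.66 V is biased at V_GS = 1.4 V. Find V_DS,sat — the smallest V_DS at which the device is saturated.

The boundary between triode and saturation is V_DS = V_GS − V_TN = V_ov.
V_ov = 1.4 − 0.66 = 0.74 V.

V_DS,sat = 0.740 V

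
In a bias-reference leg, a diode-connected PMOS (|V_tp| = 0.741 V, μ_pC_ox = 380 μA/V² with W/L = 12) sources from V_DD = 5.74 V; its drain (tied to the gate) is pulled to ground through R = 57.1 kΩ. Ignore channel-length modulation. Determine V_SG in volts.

V_SG = 0.933 V

With gate tied to drain, V_SG = V_SD ≥ V_SG − |V_tp|, so the device is in saturation.
k_p = μ_pC_ox · (W/L) = 4.56 mA/V².
KCL at the drain: ½ k_p (V_SG − |V_tp|)² = (V_DD − V_SG)/R.
Let x = V_SG − 0.741. Then 130 x² + x − 4.999 = 0, giving x = 0.192 V (positive root), so V_SG = 0.933 V.
I_D = (V_DD − V_SG)/R = (5.74 − 0.933) / 57.1 = 0.0842 mA.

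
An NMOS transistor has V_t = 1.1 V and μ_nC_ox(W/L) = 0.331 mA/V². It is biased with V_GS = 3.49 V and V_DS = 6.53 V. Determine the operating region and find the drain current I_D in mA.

Saturation; I_D = 0.945 mA

V_ov = V_GS − V_t = 3.49 − 1.1 = 2.39 V.
Since V_DS = 6.53 V ≥ V_ov = 2.39 V, the device is in saturation.
I_D = ½ k_n V_ov² = 0.5 × 0.331 × 2.39² = 0.945 mA.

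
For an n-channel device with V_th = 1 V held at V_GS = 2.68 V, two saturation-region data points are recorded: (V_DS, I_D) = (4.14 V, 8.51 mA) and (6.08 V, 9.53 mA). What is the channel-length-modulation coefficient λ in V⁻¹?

With V_GS fixed, I_D ∝ (1 + λ V_DS) in saturation, so I_D2/I_D1 = (1 + λ V_DS2)/(1 + λ V_DS1).
9.53/8.51 = 1.12 = (1 + 6.08 λ)/(1 + 4.14 λ).
Solving: λ (I_D1 V_DS2 − I_D2 V_DS1) = I_D2 − I_D1, so λ = (9.53 − 8.51) / (8.51 × 6.08 − 9.53 × 4.14) = 1.02 / 12.3 = 0.083 V⁻¹.

λ = 0.0830 V⁻¹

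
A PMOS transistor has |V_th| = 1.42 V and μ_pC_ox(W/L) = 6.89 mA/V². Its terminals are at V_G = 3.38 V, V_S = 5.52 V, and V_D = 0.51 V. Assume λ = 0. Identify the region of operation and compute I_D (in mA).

Saturation; I_D = 1.79 mA

V_SG = V_S − V_G = 5.52 − 3.38 = 2.14 V; V_SD = V_S − V_D = 5.52 − 0.51 = 5.01 V.
V_ov = V_SG − |V_th| = 2.14 − 1.42 = 0.72 V.
Since V_SD = 5.01 V ≥ V_ov = 0.72 V, the device is in saturation.
I_D = ½ k_p V_ov² = 0.5 × 6.89 × 0.72² = 1.79 mA.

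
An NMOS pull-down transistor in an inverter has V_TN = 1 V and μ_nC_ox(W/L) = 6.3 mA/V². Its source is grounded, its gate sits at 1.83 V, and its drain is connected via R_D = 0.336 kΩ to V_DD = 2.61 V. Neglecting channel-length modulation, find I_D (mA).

V_GS = V_G = 1.83 V, so V_ov = 1.83 − 1 = 0.83 V.
Assume saturation: I_D = ½ k_n V_ov² = 0.5 × 6.3 × 0.83² = 2.17 mA, giving V_DS = V_DD − I_D R_D = 2.61 − 2.17 × 0.336 = 1.88 V.
V_DS = 1.88 V ≥ V_ov = 0.83 V, confirming saturation.

I_D = 2.17 mA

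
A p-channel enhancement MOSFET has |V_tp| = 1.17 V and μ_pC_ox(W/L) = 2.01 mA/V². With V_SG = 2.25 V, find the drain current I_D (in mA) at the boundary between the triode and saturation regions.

I_D = 1.17 mA

At the boundary V_SD = V_ov = V_SG − |V_tp| = 2.25 − 1.17 = 1.08 V.
I_D = ½ k_p V_ov² = 0.5 × 2.01 × 1.08² = 1.17 mA.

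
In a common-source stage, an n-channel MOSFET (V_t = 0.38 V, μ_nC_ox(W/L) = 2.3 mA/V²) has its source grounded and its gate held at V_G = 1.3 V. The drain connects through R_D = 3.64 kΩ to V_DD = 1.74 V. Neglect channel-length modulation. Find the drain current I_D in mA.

V_GS = V_G = 1.3 V, so V_ov = 1.3 − 0.38 = 0.92 V.
Assume saturation: I_D = ½ k_n V_ov² = 0.5 × 2.3 × 0.92² = 0.973 mA, giving V_DS = V_DD − I_D R_D = 1.74 − 0.973 × 3.64 = -1.8 V.
But -1.8 V < V_ov = 0.92 V, so the device is actually in triode.
In triode I_D = k_n[V_ov V_DS − ½ V_DS²] and I_D = (V_DD − V_DS)/R_D. Equating: 4.19 V_DS² − 8.702 V_DS + 1.74 = 0, giving V_DS = 0.224 V (the root below V_ov).
I_D = (1.74 − 0.224) / 3.64 = 0.416 mA.

I_D = 0.416 mA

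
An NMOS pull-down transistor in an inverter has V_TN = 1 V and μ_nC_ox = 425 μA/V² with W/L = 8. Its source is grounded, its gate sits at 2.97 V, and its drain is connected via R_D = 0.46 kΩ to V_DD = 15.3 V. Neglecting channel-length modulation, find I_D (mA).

I_D = 6.60 mA

V_GS = V_G = 2.97 V, so V_ov = 2.97 − 1 = 1.97 V.
k_n = μ_nC_ox · (W/L) = 3.4 mA/V².
Assume saturation: I_D = ½ k_n V_ov² = 0.5 × 3.4 × 1.97² = 6.6 mA, giving V_DS = V_DD − I_D R_D = 15.3 − 6.6 × 0.46 = 12.3 V.
V_DS = 12.3 V ≥ V_ov = 1.97 V, confirming saturation.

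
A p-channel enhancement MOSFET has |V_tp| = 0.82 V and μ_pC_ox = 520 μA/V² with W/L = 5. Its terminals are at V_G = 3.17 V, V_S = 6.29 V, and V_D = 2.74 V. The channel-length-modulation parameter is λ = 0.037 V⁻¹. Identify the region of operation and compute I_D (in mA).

Saturation; I_D = 7.78 mA

V_SG = V_S − V_G = 6.29 − 3.17 = 3.12 V; V_SD = V_S − V_D = 6.29 − 2.74 = 3.55 V.
k_p = μ_pC_ox · (W/L) = 2.6 mA/V².
V_ov = V_SG − |V_tp| = 3.12 − 0.82 = 2.3 V.
Since V_SD = 3.55 V ≥ V_ov = 2.3 V, the device is in saturation.
I_D = ½ k_p V_ov² (1 + λ V_SD) = 0.5 × 2.6 × 2.3² × (1 + 0.037 × 3.55) = 7.78 mA.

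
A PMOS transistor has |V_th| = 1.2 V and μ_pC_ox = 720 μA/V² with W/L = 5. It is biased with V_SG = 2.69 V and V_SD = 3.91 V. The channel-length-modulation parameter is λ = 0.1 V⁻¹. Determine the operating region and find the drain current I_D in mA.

k_p = μ_pC_ox · (W/L) = 3.6 mA/V².
V_ov = V_SG − |V_th| = 2.69 − 1.2 = 1.49 V.
Since V_SD = 3.91 V ≥ V_ov = 1.49 V, the device is in saturation.
I_D = ½ k_p V_ov² (1 + λ V_SD) = 0.5 × 3.6 × 1.49² × (1 + 0.1 × 3.91) = 5.56 mA.

Saturation; I_D = 5.56 mA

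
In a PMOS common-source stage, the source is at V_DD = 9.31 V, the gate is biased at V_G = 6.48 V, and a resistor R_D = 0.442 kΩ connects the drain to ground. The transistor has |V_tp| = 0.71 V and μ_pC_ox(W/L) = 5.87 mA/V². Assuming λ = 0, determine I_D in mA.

I_D = 13.2 mA

V_SG = V_DD − V_G = 9.31 − 6.48 = 2.83 V, so V_ov = 2.83 − 0.71 = 2.12 V.
Assume saturation: I_D = ½ k_p V_ov² = 0.5 × 5.87 × 2.12² = 13.2 mA, giving V_SD = V_DD − I_D R_D = 9.31 − 13.2 × 0.442 = 3.48 V.
V_SD = 3.48 V ≥ V_ov = 2.12 V, confirming saturation.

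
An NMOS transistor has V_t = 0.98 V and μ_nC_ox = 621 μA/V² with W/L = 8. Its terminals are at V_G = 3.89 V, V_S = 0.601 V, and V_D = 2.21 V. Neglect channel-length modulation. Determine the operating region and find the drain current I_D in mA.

V_GS = V_G − V_S = 3.89 − 0.601 = 3.29 V; V_DS = V_D − V_S = 2.21 − 0.601 = 1.61 V.
k_n = μ_nC_ox · (W/L) = 4.968 mA/V².
V_ov = V_GS − V_t = 3.29 − 0.98 = 2.31 V.
Since V_DS = 1.61 V < V_ov = 2.31 V, the device is in the triode region.
I_D = k_n [V_ov · V_DS − ½ V_DS²] = 4.968 × [2.31 × 1.61 − 0.5 × 1.61²] = 12 mA.

Triode; I_D = 12.0 mA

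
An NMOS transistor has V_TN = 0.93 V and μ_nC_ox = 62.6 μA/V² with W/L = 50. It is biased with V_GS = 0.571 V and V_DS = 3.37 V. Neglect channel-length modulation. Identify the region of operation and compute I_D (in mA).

Cutoff; I_D = 0 mA

V_GS = 0.571 V < V_TN = 0.93 V, so the transistor is in cutoff.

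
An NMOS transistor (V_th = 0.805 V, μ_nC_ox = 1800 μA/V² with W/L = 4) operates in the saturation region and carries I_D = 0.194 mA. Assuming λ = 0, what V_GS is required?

k_n = μ_nC_ox · (W/L) = 7.2 mA/V².
In saturation I_D = ½ k_n (V_GS − V_th)², so V_GS − V_th = √(2 I_D / k_n) = √(2 × 0.194 / 7.2) = 0.232 V.
V_GS = 0.805 + 0.232 = 1.04 V.

V_GS = 1.04 V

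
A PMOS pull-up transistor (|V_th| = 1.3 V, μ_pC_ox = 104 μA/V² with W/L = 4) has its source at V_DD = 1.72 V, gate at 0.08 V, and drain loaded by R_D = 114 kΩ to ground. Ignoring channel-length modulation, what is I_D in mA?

I_D = 0.0140 mA

V_SG = V_DD − V_G = 1.72 − 0.08 = 1.64 V, so V_ov = 1.64 − 1.3 = 0.34 V.
k_p = μ_pC_ox · (W/L) = 0.416 mA/V².
Assume saturation: I_D = ½ k_p V_ov² = 0.5 × 0.416 × 0.34² = 0.024 mA, giving V_SD = V_DD − I_D R_D = 1.72 − 0.024 × 114 = -1.02 V.
But -1.02 V < V_ov = 0.34 V, so the device is actually in triode.
In triode I_D = k_p[V_ov V_SD − ½ V_SD²] and I_D = (V_DD − V_SD)/R_D. Equating: 23.7 V_SD² − 17.12 V_SD + 1.72 = 0, giving V_SD = 0.121 V (the root below V_ov).
I_D = (1.72 − 0.121) / 114 = 0.014 mA.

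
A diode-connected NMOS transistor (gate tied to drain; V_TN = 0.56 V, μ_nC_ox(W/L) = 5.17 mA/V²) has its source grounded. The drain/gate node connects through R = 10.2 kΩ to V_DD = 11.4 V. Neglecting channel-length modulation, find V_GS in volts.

V_GS = 1.18 V

With gate tied to drain, V_GS = V_DS ≥ V_GS − V_TN, so the device is in saturation.
KCL at the drain: ½ k_n (V_GS − V_TN)² = (V_DD − V_GS)/R.
Let x = V_GS − 0.56. Then 26.4 x² + x − 10.84 = 0, giving x = 0.623 V (positive root), so V_GS = 1.18 V.
I_D = (V_DD − V_GS)/R = (11.4 − 1.18) / 10.2 = 1 mA.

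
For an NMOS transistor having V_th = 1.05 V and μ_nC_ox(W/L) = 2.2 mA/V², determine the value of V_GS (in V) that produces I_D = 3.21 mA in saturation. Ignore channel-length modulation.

V_GS = 2.76 V

In saturation I_D = ½ k_n (V_GS − V_th)², so V_GS − V_th = √(2 I_D / k_n) = √(2 × 3.21 / 2.2) = 1.71 V.
V_GS = 1.05 + 1.71 = 2.76 V.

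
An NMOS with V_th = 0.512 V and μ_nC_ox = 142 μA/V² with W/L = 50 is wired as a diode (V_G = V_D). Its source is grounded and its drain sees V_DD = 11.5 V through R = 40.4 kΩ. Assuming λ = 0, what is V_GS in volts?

V_GS = 0.785 V

With gate tied to drain, V_GS = V_DS ≥ V_GS − V_th, so the device is in saturation.
k_n = μ_nC_ox · (W/L) = 7.1 mA/V².
KCL at the drain: ½ k_n (V_GS − V_th)² = (V_DD − V_GS)/R.
Let x = V_GS − 0.512. Then 143 x² + x − 10.99 = 0, giving x = 0.273 V (positive root), so V_GS = 0.785 V.
I_D = (V_DD − V_GS)/R = (11.5 − 0.785) / 40.4 = 0.265 mA.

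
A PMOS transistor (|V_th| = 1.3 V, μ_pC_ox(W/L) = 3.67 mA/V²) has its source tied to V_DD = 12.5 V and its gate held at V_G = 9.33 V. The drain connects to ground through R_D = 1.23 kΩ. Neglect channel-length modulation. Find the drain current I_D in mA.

I_D = 6.42 mA

V_SG = V_DD − V_G = 12.5 − 9.33 = 3.17 V, so V_ov = 3.17 − 1.3 = 1.87 V.
Assume saturation: I_D = ½ k_p V_ov² = 0.5 × 3.67 × 1.87² = 6.42 mA, giving V_SD = V_DD − I_D R_D = 12.5 − 6.42 × 1.23 = 4.61 V.
V_SD = 4.61 V ≥ V_ov = 1.87 V, confirming saturation.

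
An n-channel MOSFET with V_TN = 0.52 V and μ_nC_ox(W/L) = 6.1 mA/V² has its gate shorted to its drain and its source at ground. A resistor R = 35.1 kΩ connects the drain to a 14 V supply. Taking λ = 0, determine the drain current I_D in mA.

I_D = 0.374 mA

With gate tied to drain, V_GS = V_DS ≥ V_GS − V_TN, so the device is in saturation.
KCL at the drain: ½ k_n (V_GS − V_TN)² = (V_DD − V_GS)/R.
Let x = V_GS − 0.52. Then 107 x² + x − 13.48 = 0, giving x = 0.35 V (positive root), so V_GS = 0.87 V.
I_D = (V_DD − V_GS)/R = (14 − 0.87) / 35.1 = 0.374 mA.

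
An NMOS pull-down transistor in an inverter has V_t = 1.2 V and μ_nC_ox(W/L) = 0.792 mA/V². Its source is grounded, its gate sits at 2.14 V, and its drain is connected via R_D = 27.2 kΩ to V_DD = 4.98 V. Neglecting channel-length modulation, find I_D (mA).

I_D = 0.173 mA

V_GS = V_G = 2.14 V, so V_ov = 2.14 − 1.2 = 0.94 V.
Assume saturation: I_D = ½ k_n V_ov² = 0.5 × 0.792 × 0.94² = 0.35 mA, giving V_DS = V_DD − I_D R_D = 4.98 − 0.35 × 27.2 = -4.54 V.
But -4.54 V < V_ov = 0.94 V, so the device is actually in triode.
In triode I_D = k_n[V_ov V_DS − ½ V_DS²] and I_D = (V_DD − V_DS)/R_D. Equating: 10.8 V_DS² − 21.25 V_DS + 4.98 = 0, giving V_DS = 0.272 V (the root below V_ov).
I_D = (4.98 − 0.272) / 27.2 = 0.173 mA.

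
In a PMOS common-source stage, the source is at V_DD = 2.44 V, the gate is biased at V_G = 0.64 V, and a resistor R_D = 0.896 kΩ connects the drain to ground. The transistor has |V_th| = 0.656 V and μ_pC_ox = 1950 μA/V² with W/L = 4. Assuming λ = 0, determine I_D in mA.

I_D = 2.38 mA

V_SG = V_DD − V_G = 2.44 − 0.64 = 1.8 V, so V_ov = 1.8 − 0.656 = 1.14 V.
k_p = μ_pC_ox · (W/L) = 7.8 mA/V².
Assume saturation: I_D = ½ k_p V_ov² = 0.5 × 7.8 × 1.14² = 5.1 mA, giving V_SD = V_DD − I_D R_D = 2.44 − 5.1 × 0.896 = -2.13 V.
But -2.13 V < V_ov = 1.14 V, so the device is actually in triode.
In triode I_D = k_p[V_ov V_SD − ½ V_SD²] and I_D = (V_DD − V_SD)/R_D. Equating: 3.49 V_SD² − 8.995 V_SD + 2.44 = 0, giving V_SD = 0.308 V (the root below V_ov).
I_D = (2.44 − 0.308) / 0.896 = 2.38 mA.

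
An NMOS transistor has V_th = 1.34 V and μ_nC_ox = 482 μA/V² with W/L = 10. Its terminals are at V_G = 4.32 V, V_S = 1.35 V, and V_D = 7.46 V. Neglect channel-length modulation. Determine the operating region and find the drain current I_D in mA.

Saturation; I_D = 6.40 mA

V_GS = V_G − V_S = 4.32 − 1.35 = 2.97 V; V_DS = V_D − V_S = 7.46 − 1.35 = 6.11 V.
k_n = μ_nC_ox · (W/L) = 4.82 mA/V².
V_ov = V_GS − V_th = 2.97 − 1.34 = 1.63 V.
Since V_DS = 6.11 V ≥ V_ov = 1.63 V, the device is in saturation.
I_D = ½ k_n V_ov² = 0.5 × 4.82 × 1.63² = 6.4 mA.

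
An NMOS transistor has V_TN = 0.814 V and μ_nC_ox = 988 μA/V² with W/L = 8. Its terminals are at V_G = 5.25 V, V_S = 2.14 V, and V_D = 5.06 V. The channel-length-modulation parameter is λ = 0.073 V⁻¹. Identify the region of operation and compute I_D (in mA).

V_GS = V_G − V_S = 5.25 − 2.14 = 3.11 V; V_DS = V_D − V_S = 5.06 − 2.14 = 2.92 V.
k_n = μ_nC_ox · (W/L) = 7.904 mA/V².
V_ov = V_GS − V_TN = 3.11 − 0.814 = 2.3 V.
Since V_DS = 2.92 V ≥ V_ov = 2.3 V, the device is in saturation.
I_D = ½ k_n V_ov² (1 + λ V_DS) = 0.5 × 7.904 × 2.3² × (1 + 0.073 × 2.92) = 25.3 mA.

Saturation; I_D = 25.3 mA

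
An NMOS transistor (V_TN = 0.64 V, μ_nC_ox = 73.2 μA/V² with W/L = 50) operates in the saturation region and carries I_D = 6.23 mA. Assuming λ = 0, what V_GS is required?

V_GS = 2.49 V

k_n = μ_nC_ox · (W/L) = 3.66 mA/V².
In saturation I_D = ½ k_n (V_GS − V_TN)², so V_GS − V_TN = √(2 I_D / k_n) = √(2 × 6.23 / 3.66) = 1.85 V.
V_GS = 0.64 + 1.85 = 2.49 V.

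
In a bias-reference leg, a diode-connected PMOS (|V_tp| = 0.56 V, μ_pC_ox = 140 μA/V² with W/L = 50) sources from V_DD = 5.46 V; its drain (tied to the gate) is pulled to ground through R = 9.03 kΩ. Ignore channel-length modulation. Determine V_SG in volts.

V_SG = 0.938 V

With gate tied to drain, V_SG = V_SD ≥ V_SG − |V_tp|, so the device is in saturation.
k_p = μ_pC_ox · (W/L) = 7 mA/V².
KCL at the drain: ½ k_p (V_SG − |V_tp|)² = (V_DD − V_SG)/R.
Let x = V_SG − 0.56. Then 31.6 x² + x − 4.9 = 0, giving x = 0.378 V (positive root), so V_SG = 0.938 V.
I_D = (V_DD − V_SG)/R = (5.46 − 0.938) / 9.03 = 0.501 mA.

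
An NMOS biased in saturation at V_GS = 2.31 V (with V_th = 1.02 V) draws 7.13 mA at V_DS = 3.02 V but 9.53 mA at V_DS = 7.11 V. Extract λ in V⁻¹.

λ = 0.110 V⁻¹

With V_GS fixed, I_D ∝ (1 + λ V_DS) in saturation, so I_D2/I_D1 = (1 + λ V_DS2)/(1 + λ V_DS1).
9.53/7.13 = 1.337 = (1 + 7.11 λ)/(1 + 3.02 λ).
Solving: λ (I_D1 V_DS2 − I_D2 V_DS1) = I_D2 − I_D1, so λ = (9.53 − 7.13) / (7.13 × 7.11 − 9.53 × 3.02) = 2.4 / 21.9 = 0.11 V⁻¹.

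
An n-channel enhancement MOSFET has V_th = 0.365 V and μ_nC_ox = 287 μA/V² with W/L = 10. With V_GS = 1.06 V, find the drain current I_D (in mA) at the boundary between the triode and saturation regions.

At the boundary V_DS = V_ov = V_GS − V_th = 1.06 − 0.365 = 0.695 V.
k_n = μ_nC_ox · (W/L) = 2.87 mA/V².
I_D = ½ k_n V_ov² = 0.5 × 2.87 × 0.695² = 0.693 mA.

I_D = 0.693 mA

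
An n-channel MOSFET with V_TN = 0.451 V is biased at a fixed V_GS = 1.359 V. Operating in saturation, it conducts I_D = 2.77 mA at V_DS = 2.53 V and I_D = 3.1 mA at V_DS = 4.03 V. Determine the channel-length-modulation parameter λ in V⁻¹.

With V_GS fixed, I_D ∝ (1 + λ V_DS) in saturation, so I_D2/I_D1 = (1 + λ V_DS2)/(1 + λ V_DS1).
3.1/2.77 = 1.119 = (1 + 4.03 λ)/(1 + 2.53 λ).
Solving: λ (I_D1 V_DS2 − I_D2 V_DS1) = I_D2 − I_D1, so λ = (3.1 − 2.77) / (2.77 × 4.03 − 3.1 × 2.53) = 0.33 / 3.32 = 0.0994 V⁻¹.

λ = 0.0994 V⁻¹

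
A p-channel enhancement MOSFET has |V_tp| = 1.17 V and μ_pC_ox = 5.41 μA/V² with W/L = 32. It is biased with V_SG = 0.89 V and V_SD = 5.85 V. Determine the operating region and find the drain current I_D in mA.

Cutoff; I_D = 0 mA

V_SG = 0.89 V < |V_tp| = 1.17 V, so the transistor is in cutoff.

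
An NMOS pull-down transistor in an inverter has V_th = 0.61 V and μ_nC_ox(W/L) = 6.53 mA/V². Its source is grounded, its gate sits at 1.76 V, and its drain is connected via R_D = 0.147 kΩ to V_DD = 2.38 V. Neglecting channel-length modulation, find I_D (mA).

I_D = 4.32 mA

V_GS = V_G = 1.76 V, so V_ov = 1.76 − 0.61 = 1.15 V.
Assume saturation: I_D = ½ k_n V_ov² = 0.5 × 6.53 × 1.15² = 4.32 mA, giving V_DS = V_DD − I_D R_D = 2.38 − 4.32 × 0.147 = 1.75 V.
V_DS = 1.75 V ≥ V_ov = 1.15 V, confirming saturation.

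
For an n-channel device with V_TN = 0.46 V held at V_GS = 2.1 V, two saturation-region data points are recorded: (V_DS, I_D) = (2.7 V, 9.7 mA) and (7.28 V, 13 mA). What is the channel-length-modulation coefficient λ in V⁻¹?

λ = 0.0929 V⁻¹

With V_GS fixed, I_D ∝ (1 + λ V_DS) in saturation, so I_D2/I_D1 = (1 + λ V_DS2)/(1 + λ V_DS1).
13/9.7 = 1.34 = (1 + 7.28 λ)/(1 + 2.7 λ).
Solving: λ (I_D1 V_DS2 − I_D2 V_DS1) = I_D2 − I_D1, so λ = (13 − 9.7) / (9.7 × 7.28 − 13 × 2.7) = 3.3 / 35.5 = 0.0929 V⁻¹.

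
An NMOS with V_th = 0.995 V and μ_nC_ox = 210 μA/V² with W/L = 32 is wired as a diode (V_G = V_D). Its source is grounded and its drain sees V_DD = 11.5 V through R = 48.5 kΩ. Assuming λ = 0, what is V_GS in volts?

V_GS = 1.25 V

With gate tied to drain, V_GS = V_DS ≥ V_GS − V_th, so the device is in saturation.
k_n = μ_nC_ox · (W/L) = 6.72 mA/V².
KCL at the drain: ½ k_n (V_GS − V_th)² = (V_DD − V_GS)/R.
Let x = V_GS − 0.995. Then 163 x² + x − 10.51 = 0, giving x = 0.251 V (positive root), so V_GS = 1.25 V.
I_D = (V_DD − V_GS)/R = (11.5 − 1.25) / 48.5 = 0.211 mA.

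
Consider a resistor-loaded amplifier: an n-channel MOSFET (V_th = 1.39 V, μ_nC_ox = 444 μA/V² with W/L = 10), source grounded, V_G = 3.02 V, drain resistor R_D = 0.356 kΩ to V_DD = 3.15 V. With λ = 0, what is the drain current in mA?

I_D = 5.48 mA

V_GS = V_G = 3.02 V, so V_ov = 3.02 − 1.39 = 1.63 V.
k_n = μ_nC_ox · (W/L) = 4.44 mA/V².
Assume saturation: I_D = ½ k_n V_ov² = 0.5 × 4.44 × 1.63² = 5.9 mA, giving V_DS = V_DD − I_D R_D = 3.15 − 5.9 × 0.356 = 1.05 V.
But 1.05 V < V_ov = 1.63 V, so the device is actually in triode.
In triode I_D = k_n[V_ov V_DS − ½ V_DS²] and I_D = (V_DD − V_DS)/R_D. Equating: 0.79 V_DS² − 3.576 V_DS + 3.15 = 0, giving V_DS = 1.2 V (the root below V_ov).
I_D = (3.15 − 1.2) / 0.356 = 5.48 mA.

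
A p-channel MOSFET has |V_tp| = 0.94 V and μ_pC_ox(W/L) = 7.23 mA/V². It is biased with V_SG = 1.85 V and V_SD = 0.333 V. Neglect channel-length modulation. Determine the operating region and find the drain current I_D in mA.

V_ov = V_SG − |V_tp| = 1.85 − 0.94 = 0.91 V.
Since V_SD = 0.333 V < V_ov = 0.91 V, the device is in the triode region.
I_D = k_p [V_ov · V_SD − ½ V_SD²] = 7.23 × [0.91 × 0.333 − 0.5 × 0.333²] = 1.79 mA.

Triode; I_D = 1.79 mA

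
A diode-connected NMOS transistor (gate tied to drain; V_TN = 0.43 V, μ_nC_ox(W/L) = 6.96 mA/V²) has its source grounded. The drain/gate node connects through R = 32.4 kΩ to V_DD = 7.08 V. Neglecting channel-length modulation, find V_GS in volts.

V_GS = 0.668 V

With gate tied to drain, V_GS = V_DS ≥ V_GS − V_TN, so the device is in saturation.
KCL at the drain: ½ k_n (V_GS − V_TN)² = (V_DD − V_GS)/R.
Let x = V_GS − 0.43. Then 113 x² + x − 6.65 = 0, giving x = 0.238 V (positive root), so V_GS = 0.668 V.
I_D = (V_DD − V_GS)/R = (7.08 − 0.668) / 32.4 = 0.198 mA.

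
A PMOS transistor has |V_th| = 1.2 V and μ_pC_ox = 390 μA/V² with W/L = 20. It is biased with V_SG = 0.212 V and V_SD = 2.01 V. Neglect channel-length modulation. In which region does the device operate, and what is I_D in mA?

Cutoff; I_D = 0 mA

V_SG = 0.212 V < |V_th| = 1.2 V, so the transistor is in cutoff.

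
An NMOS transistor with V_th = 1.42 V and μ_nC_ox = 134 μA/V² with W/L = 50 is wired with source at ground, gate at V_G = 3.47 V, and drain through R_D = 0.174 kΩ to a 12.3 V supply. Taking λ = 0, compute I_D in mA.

I_D = 14.1 mA

V_GS = V_G = 3.47 V, so V_ov = 3.47 − 1.42 = 2.05 V.
k_n = μ_nC_ox · (W/L) = 6.7 mA/V².
Assume saturation: I_D = ½ k_n V_ov² = 0.5 × 6.7 × 2.05² = 14.1 mA, giving V_DS = V_DD − I_D R_D = 12.3 − 14.1 × 0.174 = 9.85 V.
V_DS = 9.85 V ≥ V_ov = 2.05 V, confirming saturation.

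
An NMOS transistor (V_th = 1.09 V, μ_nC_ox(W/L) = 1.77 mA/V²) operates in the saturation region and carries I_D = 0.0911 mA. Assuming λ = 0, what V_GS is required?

V_GS = 1.41 V

In saturation I_D = ½ k_n (V_GS − V_th)², so V_GS − V_th = √(2 I_D / k_n) = √(2 × 0.0911 / 1.77) = 0.321 V.
V_GS = 1.09 + 0.321 = 1.41 V.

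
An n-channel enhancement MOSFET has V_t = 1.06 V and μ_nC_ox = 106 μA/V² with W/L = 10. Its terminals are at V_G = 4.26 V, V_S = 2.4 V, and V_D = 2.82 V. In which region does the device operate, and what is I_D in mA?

Triode; I_D = 0.263 mA

V_GS = V_G − V_S = 4.26 − 2.4 = 1.86 V; V_DS = V_D − V_S = 2.82 − 2.4 = 0.42 V.
k_n = μ_nC_ox · (W/L) = 1.06 mA/V².
V_ov = V_GS − V_t = 1.86 − 1.06 = 0.8 V.
Since V_DS = 0.42 V < V_ov = 0.8 V, the device is in the triode region.
I_D = k_n [V_ov · V_DS − ½ V_DS²] = 1.06 × [0.8 × 0.42 − 0.5 × 0.42²] = 0.263 mA.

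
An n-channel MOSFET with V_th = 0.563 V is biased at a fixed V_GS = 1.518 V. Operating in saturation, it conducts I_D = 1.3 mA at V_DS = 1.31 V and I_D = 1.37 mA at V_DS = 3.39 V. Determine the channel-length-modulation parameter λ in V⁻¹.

With V_GS fixed, I_D ∝ (1 + λ V_DS) in saturation, so I_D2/I_D1 = (1 + λ V_DS2)/(1 + λ V_DS1).
1.37/1.3 = 1.054 = (1 + 3.39 λ)/(1 + 1.31 λ).
Solving: λ (I_D1 V_DS2 − I_D2 V_DS1) = I_D2 − I_D1, so λ = (1.37 − 1.3) / (1.3 × 3.39 − 1.37 × 1.31) = 0.07 / 2.61 = 0.0268 V⁻¹.

λ = 0.0268 V⁻¹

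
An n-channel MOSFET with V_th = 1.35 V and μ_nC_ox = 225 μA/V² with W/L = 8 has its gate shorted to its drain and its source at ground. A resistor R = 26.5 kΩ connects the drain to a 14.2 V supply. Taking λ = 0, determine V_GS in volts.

With gate tied to drain, V_GS = V_DS ≥ V_GS − V_th, so the device is in saturation.
k_n = μ_nC_ox · (W/L) = 1.8 mA/V².
KCL at the drain: ½ k_n (V_GS − V_th)² = (V_DD − V_GS)/R.
Let x = V_GS − 1.35. Then 23.9 x² + x − 12.85 = 0, giving x = 0.713 V (positive root), so V_GS = 2.06 V.
I_D = (V_DD − V_GS)/R = (14.2 − 2.06) / 26.5 = 0.458 mA.

V_GS = 2.06 V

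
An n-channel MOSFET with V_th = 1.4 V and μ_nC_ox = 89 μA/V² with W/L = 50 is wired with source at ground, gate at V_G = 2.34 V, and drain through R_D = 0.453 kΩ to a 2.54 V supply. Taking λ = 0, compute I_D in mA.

I_D = 1.97 mA

V_GS = V_G = 2.34 V, so V_ov = 2.34 − 1.4 = 0.94 V.
k_n = μ_nC_ox · (W/L) = 4.45 mA/V².
Assume saturation: I_D = ½ k_n V_ov² = 0.5 × 4.45 × 0.94² = 1.97 mA, giving V_DS = V_DD − I_D R_D = 2.54 − 1.97 × 0.453 = 1.65 V.
V_DS = 1.65 V ≥ V_ov = 0.94 V, confirming saturation.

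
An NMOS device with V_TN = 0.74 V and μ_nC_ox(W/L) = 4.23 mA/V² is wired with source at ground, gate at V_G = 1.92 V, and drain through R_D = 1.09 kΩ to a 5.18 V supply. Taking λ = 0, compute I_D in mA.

V_GS = V_G = 1.92 V, so V_ov = 1.92 − 0.74 = 1.18 V.
Assume saturation: I_D = ½ k_n V_ov² = 0.5 × 4.23 × 1.18² = 2.94 mA, giving V_DS = V_DD − I_D R_D = 5.18 − 2.94 × 1.09 = 1.97 V.
V_DS = 1.97 V ≥ V_ov = 1.18 V, confirming saturation.

I_D = 2.94 mA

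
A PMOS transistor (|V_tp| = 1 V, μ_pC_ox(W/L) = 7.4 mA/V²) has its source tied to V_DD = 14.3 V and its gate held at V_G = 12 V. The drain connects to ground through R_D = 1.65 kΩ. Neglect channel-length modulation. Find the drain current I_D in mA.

V_SG = V_DD − V_G = 14.3 − 12 = 2.3 V, so V_ov = 2.3 − 1 = 1.3 V.
Assume saturation: I_D = ½ k_p V_ov² = 0.5 × 7.4 × 1.3² = 6.25 mA, giving V_SD = V_DD − I_D R_D = 14.3 − 6.25 × 1.65 = 3.98 V.
V_SD = 3.98 V ≥ V_ov = 1.3 V, confirming saturation.

I_D = 6.25 mA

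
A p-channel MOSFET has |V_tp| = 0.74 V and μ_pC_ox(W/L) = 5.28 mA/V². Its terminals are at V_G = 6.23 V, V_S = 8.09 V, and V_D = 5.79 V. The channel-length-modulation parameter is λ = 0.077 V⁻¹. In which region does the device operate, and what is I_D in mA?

V_SG = V_S − V_G = 8.09 − 6.23 = 1.86 V; V_SD = V_S − V_D = 8.09 − 5.79 = 2.3 V.
V_ov = V_SG − |V_tp| = 1.86 − 0.74 = 1.12 V.
Since V_SD = 2.3 V ≥ V_ov = 1.12 V, the device is in saturation.
I_D = ½ k_p V_ov² (1 + λ V_SD) = 0.5 × 5.28 × 1.12² × (1 + 0.077 × 2.3) = 3.9 mA.

Saturation; I_D = 3.90 mA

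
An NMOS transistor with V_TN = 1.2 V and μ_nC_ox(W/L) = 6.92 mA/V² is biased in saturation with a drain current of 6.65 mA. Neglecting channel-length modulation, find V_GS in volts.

V_GS = 2.59 V

In saturation I_D = ½ k_n (V_GS − V_TN)², so V_GS − V_TN = √(2 I_D / k_n) = √(2 × 6.65 / 6.92) = 1.39 V.
V_GS = 1.2 + 1.39 = 2.59 V.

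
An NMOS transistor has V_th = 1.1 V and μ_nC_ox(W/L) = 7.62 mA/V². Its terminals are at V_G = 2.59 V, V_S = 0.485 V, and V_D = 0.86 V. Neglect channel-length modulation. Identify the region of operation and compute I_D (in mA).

V_GS = V_G − V_S = 2.59 − 0.485 = 2.1 V; V_DS = V_D − V_S = 0.86 − 0.485 = 0.375 V.
V_ov = V_GS − V_th = 2.1 − 1.1 = 1 V.
Since V_DS = 0.375 V < V_ov = 1 V, the device is in the triode region.
I_D = k_n [V_ov · V_DS − ½ V_DS²] = 7.62 × [1 × 0.375 − 0.5 × 0.375²] = 2.34 mA.

Triode; I_D = 2.34 mA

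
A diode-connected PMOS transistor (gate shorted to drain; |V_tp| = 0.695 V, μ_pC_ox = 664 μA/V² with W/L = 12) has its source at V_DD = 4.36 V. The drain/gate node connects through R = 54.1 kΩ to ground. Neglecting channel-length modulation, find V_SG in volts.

With gate tied to drain, V_SG = V_SD ≥ V_SG − |V_tp|, so the device is in saturation.
k_p = μ_pC_ox · (W/L) = 7.968 mA/V².
KCL at the drain: ½ k_p (V_SG − |V_tp|)² = (V_DD − V_SG)/R.
Let x = V_SG − 0.695. Then 216 x² + x − 3.665 = 0, giving x = 0.128 V (positive root), so V_SG = 0.823 V.
I_D = (V_DD − V_SG)/R = (4.36 − 0.823) / 54.1 = 0.0654 mA.

V_SG = 0.823 V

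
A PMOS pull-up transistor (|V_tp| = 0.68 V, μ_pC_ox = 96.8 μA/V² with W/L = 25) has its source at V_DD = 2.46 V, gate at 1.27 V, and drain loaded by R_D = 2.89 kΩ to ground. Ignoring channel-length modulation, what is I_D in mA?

I_D = 0.315 mA

V_SG = V_DD − V_G = 2.46 − 1.27 = 1.19 V, so V_ov = 1.19 − 0.68 = 0.51 V.
k_p = μ_pC_ox · (W/L) = 2.42 mA/V².
Assume saturation: I_D = ½ k_p V_ov² = 0.5 × 2.42 × 0.51² = 0.315 mA, giving V_SD = V_DD − I_D R_D = 2.46 − 0.315 × 2.89 = 1.55 V.
V_SD = 1.55 V ≥ V_ov = 0.51 V, confirming saturation.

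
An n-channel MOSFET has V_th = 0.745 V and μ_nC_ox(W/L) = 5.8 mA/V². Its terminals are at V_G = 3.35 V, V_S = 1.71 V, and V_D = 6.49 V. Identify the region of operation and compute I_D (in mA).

V_GS = V_G − V_S = 3.35 − 1.71 = 1.64 V; V_DS = V_D − V_S = 6.49 − 1.71 = 4.78 V.
V_ov = V_GS − V_th = 1.64 − 0.745 = 0.895 V.
Since V_DS = 4.78 V ≥ V_ov = 0.895 V, the device is in saturation.
I_D = ½ k_n V_ov² = 0.5 × 5.8 × 0.895² = 2.32 mA.

Saturation; I_D = 2.32 mA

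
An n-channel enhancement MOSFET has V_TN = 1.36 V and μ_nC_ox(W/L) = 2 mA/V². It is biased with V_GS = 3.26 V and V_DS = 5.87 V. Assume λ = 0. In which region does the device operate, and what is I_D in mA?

V_ov = V_GS − V_TN = 3.26 − 1.36 = 1.9 V.
Since V_DS = 5.87 V ≥ V_ov = 1.9 V, the device is in saturation.
I_D = ½ k_n V_ov² = 0.5 × 2 × 1.9² = 3.61 mA.

Saturation; I_D = 3.61 mA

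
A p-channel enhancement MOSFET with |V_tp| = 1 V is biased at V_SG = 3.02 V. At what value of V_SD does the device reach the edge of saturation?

V_SD,sat = 2.02 V

The boundary between triode and saturation is V_SD = V_SG − |V_tp| = V_ov.
V_ov = 3.02 − 1 = 2.02 V.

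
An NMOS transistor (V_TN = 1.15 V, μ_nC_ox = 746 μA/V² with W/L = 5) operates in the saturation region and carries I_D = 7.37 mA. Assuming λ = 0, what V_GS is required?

k_n = μ_nC_ox · (W/L) = 3.73 mA/V².
In saturation I_D = ½ k_n (V_GS − V_TN)², so V_GS − V_TN = √(2 I_D / k_n) = √(2 × 7.37 / 3.73) = 1.99 V.
V_GS = 1.15 + 1.99 = 3.14 V.

V_GS = 3.14 V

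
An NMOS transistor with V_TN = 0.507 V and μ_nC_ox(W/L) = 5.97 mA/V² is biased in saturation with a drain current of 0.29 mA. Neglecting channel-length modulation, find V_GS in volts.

In saturation I_D = ½ k_n (V_GS − V_TN)², so V_GS − V_TN = √(2 I_D / k_n) = √(2 × 0.29 / 5.97) = 0.312 V.
V_GS = 0.507 + 0.312 = 0.819 V.

V_GS = 0.819 V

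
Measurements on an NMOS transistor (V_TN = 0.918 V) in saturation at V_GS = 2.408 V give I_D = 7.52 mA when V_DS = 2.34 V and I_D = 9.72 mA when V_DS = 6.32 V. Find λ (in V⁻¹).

λ = 0.0888 V⁻¹

With V_GS fixed, I_D ∝ (1 + λ V_DS) in saturation, so I_D2/I_D1 = (1 + λ V_DS2)/(1 + λ V_DS1).
9.72/7.52 = 1.293 = (1 + 6.32 λ)/(1 + 2.34 λ).
Solving: λ (I_D1 V_DS2 − I_D2 V_DS1) = I_D2 − I_D1, so λ = (9.72 − 7.52) / (7.52 × 6.32 − 9.72 × 2.34) = 2.2 / 24.8 = 0.0888 V⁻¹.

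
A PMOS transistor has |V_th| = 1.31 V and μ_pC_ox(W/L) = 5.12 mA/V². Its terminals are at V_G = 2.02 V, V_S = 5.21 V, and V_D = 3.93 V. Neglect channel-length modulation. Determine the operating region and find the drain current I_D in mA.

V_SG = V_S − V_G = 5.21 − 2.02 = 3.19 V; V_SD = V_S − V_D = 5.21 − 3.93 = 1.28 V.
V_ov = V_SG − |V_th| = 3.19 − 1.31 = 1.88 V.
Since V_SD = 1.28 V < V_ov = 1.88 V, the device is in the triode region.
I_D = k_p [V_ov · V_SD − ½ V_SD²] = 5.12 × [1.88 × 1.28 − 0.5 × 1.28²] = 8.13 mA.

Triode; I_D = 8.13 mA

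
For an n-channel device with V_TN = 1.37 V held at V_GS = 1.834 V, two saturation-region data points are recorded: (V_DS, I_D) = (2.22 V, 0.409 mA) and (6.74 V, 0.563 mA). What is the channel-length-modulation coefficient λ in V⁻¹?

λ = 0.102 V⁻¹

With V_GS fixed, I_D ∝ (1 + λ V_DS) in saturation, so I_D2/I_D1 = (1 + λ V_DS2)/(1 + λ V_DS1).
0.563/0.409 = 1.377 = (1 + 6.74 λ)/(1 + 2.22 λ).
Solving: λ (I_D1 V_DS2 − I_D2 V_DS1) = I_D2 − I_D1, so λ = (0.563 − 0.409) / (0.409 × 6.74 − 0.563 × 2.22) = 0.154 / 1.51 = 0.102 V⁻¹.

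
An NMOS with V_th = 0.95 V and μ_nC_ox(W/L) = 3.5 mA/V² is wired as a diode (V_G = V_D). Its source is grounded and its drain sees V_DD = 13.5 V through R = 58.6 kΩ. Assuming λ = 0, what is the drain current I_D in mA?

With gate tied to drain, V_GS = V_DS ≥ V_GS − V_th, so the device is in saturation.
KCL at the drain: ½ k_n (V_GS − V_th)² = (V_DD − V_GS)/R.
Let x = V_GS − 0.95. Then 103 x² + x − 12.55 = 0, giving x = 0.345 V (positive root), so V_GS = 1.29 V.
I_D = (V_DD − V_GS)/R = (13.5 − 1.29) / 58.6 = 0.208 mA.

I_D = 0.208 mA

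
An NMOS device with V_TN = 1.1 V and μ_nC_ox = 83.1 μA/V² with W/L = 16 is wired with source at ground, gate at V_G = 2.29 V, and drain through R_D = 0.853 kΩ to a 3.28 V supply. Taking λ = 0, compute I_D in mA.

I_D = 0.941 mA

V_GS = V_G = 2.29 V, so V_ov = 2.29 − 1.1 = 1.19 V.
k_n = μ_nC_ox · (W/L) = 1.33 mA/V².
Assume saturation: I_D = ½ k_n V_ov² = 0.5 × 1.33 × 1.19² = 0.941 mA, giving V_DS = V_DD − I_D R_D = 3.28 − 0.941 × 0.853 = 2.48 V.
V_DS = 2.48 V ≥ V_ov = 1.19 V, confirming saturation.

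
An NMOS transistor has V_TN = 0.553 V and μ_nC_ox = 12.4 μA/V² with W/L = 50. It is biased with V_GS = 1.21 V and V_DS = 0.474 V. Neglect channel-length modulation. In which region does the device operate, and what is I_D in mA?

k_n = μ_nC_ox · (W/L) = 0.62 mA/V².
V_ov = V_GS − V_TN = 1.21 − 0.553 = 0.657 V.
Since V_DS = 0.474 V < V_ov = 0.657 V, the device is in the triode region.
I_D = k_n [V_ov · V_DS − ½ V_DS²] = 0.62 × [0.657 × 0.474 − 0.5 × 0.474²] = 0.123 mA.

Triode; I_D = 0.123 mA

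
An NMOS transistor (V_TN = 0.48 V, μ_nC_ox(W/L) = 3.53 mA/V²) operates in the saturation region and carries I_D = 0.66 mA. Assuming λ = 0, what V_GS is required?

In saturation I_D = ½ k_n (V_GS − V_TN)², so V_GS − V_TN = √(2 I_D / k_n) = √(2 × 0.66 / 3.53) = 0.612 V.
V_GS = 0.48 + 0.612 = 1.09 V.

V_GS = 1.09 V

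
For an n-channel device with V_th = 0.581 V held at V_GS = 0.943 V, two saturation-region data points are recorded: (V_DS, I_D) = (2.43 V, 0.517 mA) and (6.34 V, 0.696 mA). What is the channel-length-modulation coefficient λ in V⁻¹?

λ = 0.113 V⁻¹

With V_GS fixed, I_D ∝ (1 + λ V_DS) in saturation, so I_D2/I_D1 = (1 + λ V_DS2)/(1 + λ V_DS1).
0.696/0.517 = 1.346 = (1 + 6.34 λ)/(1 + 2.43 λ).
Solving: λ (I_D1 V_DS2 − I_D2 V_DS1) = I_D2 − I_D1, so λ = (0.696 − 0.517) / (0.517 × 6.34 − 0.696 × 2.43) = 0.179 / 1.59 = 0.113 V⁻¹.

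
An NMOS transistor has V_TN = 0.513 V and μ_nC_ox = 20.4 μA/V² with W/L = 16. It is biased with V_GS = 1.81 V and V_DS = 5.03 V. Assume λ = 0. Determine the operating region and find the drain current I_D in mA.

k_n = μ_nC_ox · (W/L) = 0.3264 mA/V².
V_ov = V_GS − V_TN = 1.81 − 0.513 = 1.3 V.
Since V_DS = 5.03 V ≥ V_ov = 1.3 V, the device is in saturation.
I_D = ½ k_n V_ov² = 0.5 × 0.3264 × 1.3² = 0.275 mA.

Saturation; I_D = 0.275 mA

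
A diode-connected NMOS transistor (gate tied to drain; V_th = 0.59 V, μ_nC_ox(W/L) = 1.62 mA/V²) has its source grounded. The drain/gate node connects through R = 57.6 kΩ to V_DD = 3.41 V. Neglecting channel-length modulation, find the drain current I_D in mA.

I_D = 0.0449 mA

With gate tied to drain, V_GS = V_DS ≥ V_GS − V_th, so the device is in saturation.
KCL at the drain: ½ k_n (V_GS − V_th)² = (V_DD − V_GS)/R.
Let x = V_GS − 0.59. Then 46.7 x² + x − 2.82 = 0, giving x = 0.235 V (positive root), so V_GS = 0.825 V.
I_D = (V_DD − V_GS)/R = (3.41 − 0.825) / 57.6 = 0.0449 mA.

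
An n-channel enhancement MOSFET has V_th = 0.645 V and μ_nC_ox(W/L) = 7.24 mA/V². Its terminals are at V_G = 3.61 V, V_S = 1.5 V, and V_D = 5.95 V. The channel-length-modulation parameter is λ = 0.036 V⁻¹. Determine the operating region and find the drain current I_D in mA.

Saturation; I_D = 9.01 mA

V_GS = V_G − V_S = 3.61 − 1.5 = 2.11 V; V_DS = V_D − V_S = 5.95 − 1.5 = 4.45 V.
V_ov = V_GS − V_th = 2.11 − 0.645 = 1.46 V.
Since V_DS = 4.45 V ≥ V_ov = 1.46 V, the device is in saturation.
I_D = ½ k_n V_ov² (1 + λ V_DS) = 0.5 × 7.24 × 1.46² × (1 + 0.036 × 4.45) = 9.01 mA.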